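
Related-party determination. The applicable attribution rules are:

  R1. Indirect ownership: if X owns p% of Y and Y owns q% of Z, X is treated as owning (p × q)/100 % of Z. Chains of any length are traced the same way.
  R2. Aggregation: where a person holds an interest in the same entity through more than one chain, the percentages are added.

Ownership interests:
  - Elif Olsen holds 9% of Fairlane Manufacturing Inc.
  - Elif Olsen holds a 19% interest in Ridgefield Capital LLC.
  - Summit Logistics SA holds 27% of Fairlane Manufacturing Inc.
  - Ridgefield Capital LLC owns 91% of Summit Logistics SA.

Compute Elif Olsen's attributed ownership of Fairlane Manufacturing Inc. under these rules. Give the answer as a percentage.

13.6683%

Chain via Ridgefield Capital LLC → Summit Logistics SA (R1): 19% × 91% × 27% = 4.6683% of Fairlane Manufacturing Inc.
Direct interest in Fairlane Manufacturing Inc: 9%.
Aggregating (R2): 4.6683% + 9% = 13.6683%.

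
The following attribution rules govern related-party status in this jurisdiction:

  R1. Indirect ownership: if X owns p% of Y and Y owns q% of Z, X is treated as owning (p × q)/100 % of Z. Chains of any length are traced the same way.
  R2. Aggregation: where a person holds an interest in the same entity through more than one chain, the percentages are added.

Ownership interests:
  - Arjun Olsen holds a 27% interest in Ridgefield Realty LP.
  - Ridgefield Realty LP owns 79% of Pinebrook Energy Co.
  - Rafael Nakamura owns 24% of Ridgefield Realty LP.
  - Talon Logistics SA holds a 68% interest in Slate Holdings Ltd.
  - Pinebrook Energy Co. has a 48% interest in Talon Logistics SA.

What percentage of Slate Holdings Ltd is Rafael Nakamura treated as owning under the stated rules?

Chain via Ridgefield Realty LP → Pinebrook Energy Co. → Talon Logistics SA (R1): 24% × 79% × 48% × 68% = 6.188544% of Slate Holdings Ltd.

6.188544%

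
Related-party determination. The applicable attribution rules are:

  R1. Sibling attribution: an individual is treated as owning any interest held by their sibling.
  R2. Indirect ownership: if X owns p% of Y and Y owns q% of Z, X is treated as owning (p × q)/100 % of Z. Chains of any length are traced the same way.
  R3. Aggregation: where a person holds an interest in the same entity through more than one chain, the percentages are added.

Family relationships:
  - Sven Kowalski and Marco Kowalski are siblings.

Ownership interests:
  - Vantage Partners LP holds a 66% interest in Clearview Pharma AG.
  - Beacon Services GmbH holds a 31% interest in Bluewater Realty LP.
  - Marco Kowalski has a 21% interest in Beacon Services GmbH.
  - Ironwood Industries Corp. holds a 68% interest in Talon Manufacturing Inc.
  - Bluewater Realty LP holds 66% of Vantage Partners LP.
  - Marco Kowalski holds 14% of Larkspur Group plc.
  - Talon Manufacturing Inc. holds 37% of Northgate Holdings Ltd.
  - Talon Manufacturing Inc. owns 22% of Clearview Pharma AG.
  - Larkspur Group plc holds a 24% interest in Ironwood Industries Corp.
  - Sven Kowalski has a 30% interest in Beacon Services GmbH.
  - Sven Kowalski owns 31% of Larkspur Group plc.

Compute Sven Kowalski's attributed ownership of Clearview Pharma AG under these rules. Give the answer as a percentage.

By sibling attribution (R1), Sven Kowalski is treated as also owning Marco Kowalski's interest in Larkspur Group plc, giving 31% + 14% = 45%.
By sibling attribution (R1), Sven Kowalski is treated as also owning Marco Kowalski's interest in Beacon Services GmbH, giving 30% + 21% = 51%.
Chain via Larkspur Group plc → Ironwood Industries Corp. → Talon Manufacturing Inc. (R2): 45% × 24% × 68% × 22% = 1.61568% of Clearview Pharma AG.
Chain via Beacon Services GmbH → Bluewater Realty LP → Vantage Partners LP (R2): 51% × 31% × 66% × 66% = 6.886836% of Clearview Pharma AG.
Aggregating (R3): 1.61568% + 6.886836% = 8.502516%.

8.502516%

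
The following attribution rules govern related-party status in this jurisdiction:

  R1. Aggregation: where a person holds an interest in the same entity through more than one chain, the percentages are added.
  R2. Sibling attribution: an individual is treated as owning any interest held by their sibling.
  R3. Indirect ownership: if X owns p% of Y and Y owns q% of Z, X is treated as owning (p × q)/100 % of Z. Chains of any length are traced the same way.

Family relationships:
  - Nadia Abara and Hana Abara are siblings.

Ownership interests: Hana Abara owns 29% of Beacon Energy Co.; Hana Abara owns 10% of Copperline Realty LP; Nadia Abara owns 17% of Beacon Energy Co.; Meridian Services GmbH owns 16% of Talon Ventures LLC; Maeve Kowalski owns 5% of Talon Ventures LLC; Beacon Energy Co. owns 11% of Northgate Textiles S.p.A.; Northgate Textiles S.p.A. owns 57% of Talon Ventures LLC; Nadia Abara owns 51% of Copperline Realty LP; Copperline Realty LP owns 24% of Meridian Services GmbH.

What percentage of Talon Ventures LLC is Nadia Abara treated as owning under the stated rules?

5.2266%

By sibling attribution (R2), Nadia Abara is treated as also owning Hana Abara's interest in Copperline Realty LP, giving 51% + 10% = 61%.
By sibling attribution (R2), Nadia Abara is treated as also owning Hana Abara's interest in Beacon Energy Co, giving 17% + 29% = 46%.
Chain via Copperline Realty LP → Meridian Services GmbH (R3): 61% × 24% × 16% = 2.3424% of Talon Ventures LLC.
Chain via Beacon Energy Co. → Northgate Textiles S.p.A. (R3): 46% × 11% × 57% = 2.8842% of Talon Ventures LLC.
Aggregating (R1): 2.3424% + 2.8842% = 5.2266%.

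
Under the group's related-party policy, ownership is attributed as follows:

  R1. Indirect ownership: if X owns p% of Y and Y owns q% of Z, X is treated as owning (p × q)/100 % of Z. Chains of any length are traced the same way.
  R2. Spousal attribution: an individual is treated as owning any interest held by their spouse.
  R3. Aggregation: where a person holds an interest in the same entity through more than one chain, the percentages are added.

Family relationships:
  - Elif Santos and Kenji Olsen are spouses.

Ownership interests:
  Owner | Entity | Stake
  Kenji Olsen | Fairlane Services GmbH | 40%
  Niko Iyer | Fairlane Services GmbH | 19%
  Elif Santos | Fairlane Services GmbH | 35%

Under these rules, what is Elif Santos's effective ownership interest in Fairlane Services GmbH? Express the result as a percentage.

75%

By spousal attribution (R2), Elif Santos is treated as also owning Kenji Olsen's interest in Fairlane Services GmbH, giving 35% + 40% = 75%.
Direct interest in Fairlane Services GmbH: 75%.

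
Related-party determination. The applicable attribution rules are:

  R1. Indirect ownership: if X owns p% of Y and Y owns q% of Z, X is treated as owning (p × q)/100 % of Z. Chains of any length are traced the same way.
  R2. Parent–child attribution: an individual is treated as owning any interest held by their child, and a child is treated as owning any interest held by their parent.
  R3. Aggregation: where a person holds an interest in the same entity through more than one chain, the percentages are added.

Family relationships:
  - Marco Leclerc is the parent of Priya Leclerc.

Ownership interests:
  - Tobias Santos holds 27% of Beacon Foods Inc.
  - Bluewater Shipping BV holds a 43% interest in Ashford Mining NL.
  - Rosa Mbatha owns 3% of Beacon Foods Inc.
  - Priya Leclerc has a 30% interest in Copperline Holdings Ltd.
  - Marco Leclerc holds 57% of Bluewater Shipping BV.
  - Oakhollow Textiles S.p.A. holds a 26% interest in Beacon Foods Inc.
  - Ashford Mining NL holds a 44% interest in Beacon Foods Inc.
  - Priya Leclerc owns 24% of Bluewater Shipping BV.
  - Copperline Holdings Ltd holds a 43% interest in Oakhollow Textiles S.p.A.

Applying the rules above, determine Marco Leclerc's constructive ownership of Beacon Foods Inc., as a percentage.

By parent–child attribution (R2), Marco Leclerc is treated as also owning Priya Leclerc's interest in Bluewater Shipping BV, giving 57% + 24% = 81%.
By parent–child attribution (R2), Marco Leclerc is treated as owning Priya Leclerc's 30% interest in Copperline Holdings Ltd.
Chain via Bluewater Shipping BV → Ashford Mining NL (R1): 81% × 43% × 44% = 15.3252% of Beacon Foods Inc.
Chain via Copperline Holdings Ltd → Oakhollow Textiles S.p.A. (R1): 30% × 43% × 26% = 3.354% of Beacon Foods Inc.
Aggregating (R3): 15.3252% + 3.354% = 18.6792%.

18.6792%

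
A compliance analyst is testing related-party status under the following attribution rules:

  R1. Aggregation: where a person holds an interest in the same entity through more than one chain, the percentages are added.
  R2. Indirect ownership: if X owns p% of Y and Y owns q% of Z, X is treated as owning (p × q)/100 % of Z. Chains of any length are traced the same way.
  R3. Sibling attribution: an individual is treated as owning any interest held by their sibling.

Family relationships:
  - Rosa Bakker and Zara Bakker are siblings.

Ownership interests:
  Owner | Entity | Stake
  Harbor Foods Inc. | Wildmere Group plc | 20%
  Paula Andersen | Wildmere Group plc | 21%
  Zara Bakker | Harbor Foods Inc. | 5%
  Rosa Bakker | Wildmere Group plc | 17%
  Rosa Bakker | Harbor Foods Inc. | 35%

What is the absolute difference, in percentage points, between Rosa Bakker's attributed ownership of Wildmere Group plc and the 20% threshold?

By sibling attribution (R3), Rosa Bakker is treated as also owning Zara Bakker's interest in Harbor Foods Inc, giving 35% + 5% = 40%.
Chain via Harbor Foods Inc. (R2): 40% × 20% = 8% of Wildmere Group plc.
Direct interest in Wildmere Group plc: 17%.
Aggregating (R1): 8% + 17% = 25%.
25% exceeds the 20% threshold by 5 percentage points.

5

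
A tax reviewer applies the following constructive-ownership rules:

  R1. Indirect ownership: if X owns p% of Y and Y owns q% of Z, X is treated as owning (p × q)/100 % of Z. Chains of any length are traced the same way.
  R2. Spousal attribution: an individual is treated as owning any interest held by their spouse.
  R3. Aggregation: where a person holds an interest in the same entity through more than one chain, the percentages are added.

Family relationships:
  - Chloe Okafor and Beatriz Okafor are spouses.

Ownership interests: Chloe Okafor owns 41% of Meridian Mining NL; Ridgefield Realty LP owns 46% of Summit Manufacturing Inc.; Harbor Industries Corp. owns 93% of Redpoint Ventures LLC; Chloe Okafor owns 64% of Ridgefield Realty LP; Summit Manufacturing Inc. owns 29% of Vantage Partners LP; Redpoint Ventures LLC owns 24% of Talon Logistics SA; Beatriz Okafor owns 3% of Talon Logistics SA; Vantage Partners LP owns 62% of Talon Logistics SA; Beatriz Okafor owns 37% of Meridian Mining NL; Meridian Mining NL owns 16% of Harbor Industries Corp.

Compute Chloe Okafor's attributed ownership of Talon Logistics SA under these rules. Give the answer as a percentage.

By spousal attribution (R2), Chloe Okafor is treated as also owning Beatriz Okafor's interest in Meridian Mining NL, giving 41% + 37% = 78%.
By spousal attribution (R2), Chloe Okafor is treated as owning Beatriz Okafor's 3% interest in Talon Logistics SA.
Chain via Meridian Mining NL → Harbor Industries Corp. → Redpoint Ventures LLC (R1): 78% × 16% × 93% × 24% = 2.785536% of Talon Logistics SA.
Chain via Ridgefield Realty LP → Summit Manufacturing Inc. → Vantage Partners LP (R1): 64% × 46% × 29% × 62% = 5.293312% of Talon Logistics SA.
Direct interest in Talon Logistics SA: 3%.
Aggregating (R3): 2.785536% + 5.293312% + 3% = 11.078848%.

11.078848%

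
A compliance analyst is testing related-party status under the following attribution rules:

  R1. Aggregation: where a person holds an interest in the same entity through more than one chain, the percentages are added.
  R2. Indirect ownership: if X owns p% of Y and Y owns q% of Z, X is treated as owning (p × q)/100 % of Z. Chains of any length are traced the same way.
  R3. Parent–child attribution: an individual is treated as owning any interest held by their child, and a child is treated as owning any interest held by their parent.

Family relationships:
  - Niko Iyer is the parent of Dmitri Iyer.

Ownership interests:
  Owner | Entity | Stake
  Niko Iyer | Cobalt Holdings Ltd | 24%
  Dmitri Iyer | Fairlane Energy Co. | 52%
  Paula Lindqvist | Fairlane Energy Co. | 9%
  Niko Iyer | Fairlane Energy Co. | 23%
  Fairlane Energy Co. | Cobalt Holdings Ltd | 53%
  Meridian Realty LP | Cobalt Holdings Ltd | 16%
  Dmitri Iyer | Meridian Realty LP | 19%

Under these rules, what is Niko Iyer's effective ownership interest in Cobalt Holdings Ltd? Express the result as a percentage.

66.79%

By parent–child attribution (R3), Niko Iyer is treated as also owning Dmitri Iyer's interest in Fairlane Energy Co, giving 23% + 52% = 75%.
By parent–child attribution (R3), Niko Iyer is treated as owning Dmitri Iyer's 19% interest in Meridian Realty LP.
Chain via Fairlane Energy Co. (R2): 75% × 53% = 39.75% of Cobalt Holdings Ltd.
Direct interest in Cobalt Holdings Ltd: 24%.
Chain via Meridian Realty LP (R2): 19% × 16% = 3.04% of Cobalt Holdings Ltd.
Aggregating (R1): 39.75% + 24% + 3.04% = 66.79%.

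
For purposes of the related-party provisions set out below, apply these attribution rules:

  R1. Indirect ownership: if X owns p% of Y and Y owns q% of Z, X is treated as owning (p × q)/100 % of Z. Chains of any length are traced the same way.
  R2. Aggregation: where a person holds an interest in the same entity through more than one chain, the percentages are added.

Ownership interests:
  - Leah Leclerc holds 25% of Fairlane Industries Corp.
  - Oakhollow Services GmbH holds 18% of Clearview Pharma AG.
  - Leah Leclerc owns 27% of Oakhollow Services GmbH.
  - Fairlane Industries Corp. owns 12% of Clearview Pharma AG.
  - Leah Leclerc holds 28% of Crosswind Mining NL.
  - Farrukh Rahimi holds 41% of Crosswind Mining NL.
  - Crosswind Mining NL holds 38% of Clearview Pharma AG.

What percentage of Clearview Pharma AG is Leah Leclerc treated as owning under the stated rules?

Chain via Crosswind Mining NL (R1): 28% × 38% = 10.64% of Clearview Pharma AG.
Chain via Oakhollow Services GmbH (R1): 27% × 18% = 4.86% of Clearview Pharma AG.
Chain via Fairlane Industries Corp. (R1): 25% × 12% = 3% of Clearview Pharma AG.
Aggregating (R2): 10.64% + 4.86% + 3% = 18.5%.

18.5%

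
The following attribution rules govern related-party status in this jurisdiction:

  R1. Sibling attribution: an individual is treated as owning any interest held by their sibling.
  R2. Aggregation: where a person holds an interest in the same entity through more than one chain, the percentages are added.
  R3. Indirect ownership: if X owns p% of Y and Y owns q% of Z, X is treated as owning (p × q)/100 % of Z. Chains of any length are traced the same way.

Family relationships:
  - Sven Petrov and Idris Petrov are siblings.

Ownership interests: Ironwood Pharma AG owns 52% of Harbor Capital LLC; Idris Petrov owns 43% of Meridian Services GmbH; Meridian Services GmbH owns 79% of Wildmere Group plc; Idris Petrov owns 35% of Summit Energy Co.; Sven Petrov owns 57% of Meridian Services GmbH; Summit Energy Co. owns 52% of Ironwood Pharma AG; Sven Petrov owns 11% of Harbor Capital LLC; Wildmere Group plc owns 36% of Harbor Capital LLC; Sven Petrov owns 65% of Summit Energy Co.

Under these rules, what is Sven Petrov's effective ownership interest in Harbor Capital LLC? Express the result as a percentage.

66.48%

By sibling attribution (R1), Sven Petrov is treated as also owning Idris Petrov's interest in Summit Energy Co, giving 65% + 35% = 100%.
By sibling attribution (R1), Sven Petrov is treated as also owning Idris Petrov's interest in Meridian Services GmbH, giving 57% + 43% = 100%.
Chain via Summit Energy Co. → Ironwood Pharma AG (R3): 100% × 52% × 52% = 27.04% of Harbor Capital LLC.
Chain via Meridian Services GmbH → Wildmere Group plc (R3): 100% × 79% × 36% = 28.44% of Harbor Capital LLC.
Direct interest in Harbor Capital LLC: 11%.
Aggregating (R2): 27.04% + 28.44% + 11% = 66.48%.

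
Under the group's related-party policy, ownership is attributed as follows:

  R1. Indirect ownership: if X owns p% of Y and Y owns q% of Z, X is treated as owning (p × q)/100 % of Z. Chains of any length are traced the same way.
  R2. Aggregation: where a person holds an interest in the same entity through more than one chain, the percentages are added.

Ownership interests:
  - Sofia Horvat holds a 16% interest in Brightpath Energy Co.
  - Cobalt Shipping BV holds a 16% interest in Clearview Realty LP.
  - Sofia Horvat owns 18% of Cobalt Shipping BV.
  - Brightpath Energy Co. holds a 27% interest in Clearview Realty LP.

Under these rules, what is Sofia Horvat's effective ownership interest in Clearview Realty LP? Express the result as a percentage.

Chain via Brightpath Energy Co. (R1): 16% × 27% = 4.32% of Clearview Realty LP.
Chain via Cobalt Shipping BV (R1): 18% × 16% = 2.88% of Clearview Realty LP.
Aggregating (R2): 4.32% + 2.88% = 7.2%.

7.2%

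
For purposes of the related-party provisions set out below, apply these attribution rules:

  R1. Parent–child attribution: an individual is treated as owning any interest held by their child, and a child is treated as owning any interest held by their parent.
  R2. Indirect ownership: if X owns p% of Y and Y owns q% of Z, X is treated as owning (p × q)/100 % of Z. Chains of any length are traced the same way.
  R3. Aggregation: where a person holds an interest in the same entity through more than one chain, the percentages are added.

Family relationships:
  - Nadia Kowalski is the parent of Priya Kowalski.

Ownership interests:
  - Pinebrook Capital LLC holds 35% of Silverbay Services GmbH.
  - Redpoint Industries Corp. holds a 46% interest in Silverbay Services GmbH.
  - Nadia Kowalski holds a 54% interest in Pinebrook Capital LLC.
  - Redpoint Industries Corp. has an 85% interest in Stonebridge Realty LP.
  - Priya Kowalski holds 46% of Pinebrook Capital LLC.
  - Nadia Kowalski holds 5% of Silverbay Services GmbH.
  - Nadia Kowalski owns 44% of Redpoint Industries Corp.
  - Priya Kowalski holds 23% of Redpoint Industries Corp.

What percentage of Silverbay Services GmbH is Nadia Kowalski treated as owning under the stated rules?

70.82%

By parent–child attribution (R1), Nadia Kowalski is treated as also owning Priya Kowalski's interest in Redpoint Industries Corp, giving 44% + 23% = 67%.
By parent–child attribution (R1), Nadia Kowalski is treated as also owning Priya Kowalski's interest in Pinebrook Capital LLC, giving 54% + 46% = 100%.
Chain via Redpoint Industries Corp. (R2): 67% × 46% = 30.82% of Silverbay Services GmbH.
Chain via Pinebrook Capital LLC (R2): 100% × 35% = 35% of Silverbay Services GmbH.
Direct interest in Silverbay Services GmbH: 5%.
Aggregating (R3): 30.82% + 35% + 5% = 70.82%.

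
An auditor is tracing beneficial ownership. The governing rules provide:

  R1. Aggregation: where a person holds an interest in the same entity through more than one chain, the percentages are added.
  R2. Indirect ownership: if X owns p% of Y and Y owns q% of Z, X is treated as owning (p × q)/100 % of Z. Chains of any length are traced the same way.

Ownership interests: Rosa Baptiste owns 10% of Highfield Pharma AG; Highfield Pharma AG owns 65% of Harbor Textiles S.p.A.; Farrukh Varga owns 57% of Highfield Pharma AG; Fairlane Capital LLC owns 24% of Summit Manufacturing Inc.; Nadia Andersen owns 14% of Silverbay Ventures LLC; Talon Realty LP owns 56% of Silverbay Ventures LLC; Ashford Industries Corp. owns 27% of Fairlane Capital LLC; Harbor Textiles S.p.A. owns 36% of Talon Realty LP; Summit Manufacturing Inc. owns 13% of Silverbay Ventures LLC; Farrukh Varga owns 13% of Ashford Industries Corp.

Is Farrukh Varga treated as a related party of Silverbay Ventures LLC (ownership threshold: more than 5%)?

Yes

Chain via Ashford Industries Corp. → Fairlane Capital LLC → Summit Manufacturing Inc. (R2): 13% × 27% × 24% × 13% = 0.109512% of Silverbay Ventures LLC.
Chain via Highfield Pharma AG → Harbor Textiles S.p.A. → Talon Realty LP (R2): 57% × 65% × 36% × 56% = 7.46928% of Silverbay Ventures LLC.
Aggregating (R1): 0.109512% + 7.46928% = 7.578792%.
7.578792% exceeds the 5% threshold, so Farrukh is a related party to Silverbay Ventures LLC.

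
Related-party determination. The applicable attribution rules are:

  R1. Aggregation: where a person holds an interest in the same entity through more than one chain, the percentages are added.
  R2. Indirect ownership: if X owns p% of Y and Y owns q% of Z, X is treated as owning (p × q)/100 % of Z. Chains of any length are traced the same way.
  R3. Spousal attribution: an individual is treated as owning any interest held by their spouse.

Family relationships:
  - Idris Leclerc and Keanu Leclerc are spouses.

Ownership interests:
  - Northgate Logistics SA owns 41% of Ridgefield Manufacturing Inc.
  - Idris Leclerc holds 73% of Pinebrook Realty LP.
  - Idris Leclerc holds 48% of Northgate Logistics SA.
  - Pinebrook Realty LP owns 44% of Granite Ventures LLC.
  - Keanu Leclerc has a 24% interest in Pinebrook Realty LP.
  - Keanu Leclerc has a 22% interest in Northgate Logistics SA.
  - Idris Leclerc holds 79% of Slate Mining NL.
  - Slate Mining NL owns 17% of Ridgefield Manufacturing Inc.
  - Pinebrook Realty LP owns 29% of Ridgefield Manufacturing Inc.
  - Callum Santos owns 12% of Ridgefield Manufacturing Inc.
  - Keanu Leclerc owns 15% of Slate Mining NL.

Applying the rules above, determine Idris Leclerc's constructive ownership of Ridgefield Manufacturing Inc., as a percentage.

By spousal attribution (R3), Idris Leclerc is treated as also owning Keanu Leclerc's interest in Pinebrook Realty LP, giving 73% + 24% = 97%.
By spousal attribution (R3), Idris Leclerc is treated as also owning Keanu Leclerc's interest in Northgate Logistics SA, giving 48% + 22% = 70%.
By spousal attribution (R3), Idris Leclerc is treated as also owning Keanu Leclerc's interest in Slate Mining NL, giving 79% + 15% = 94%.
Chain via Pinebrook Realty LP (R2): 97% × 29% = 28.13% of Ridgefield Manufacturing Inc.
Chain via Northgate Logistics SA (R2): 70% × 41% = 28.7% of Ridgefield Manufacturing Inc.
Chain via Slate Mining NL (R2): 94% × 17% = 15.98% of Ridgefield Manufacturing Inc.
Aggregating (R1): 28.13% + 28.7% + 15.98% = 72.81%.

72.81%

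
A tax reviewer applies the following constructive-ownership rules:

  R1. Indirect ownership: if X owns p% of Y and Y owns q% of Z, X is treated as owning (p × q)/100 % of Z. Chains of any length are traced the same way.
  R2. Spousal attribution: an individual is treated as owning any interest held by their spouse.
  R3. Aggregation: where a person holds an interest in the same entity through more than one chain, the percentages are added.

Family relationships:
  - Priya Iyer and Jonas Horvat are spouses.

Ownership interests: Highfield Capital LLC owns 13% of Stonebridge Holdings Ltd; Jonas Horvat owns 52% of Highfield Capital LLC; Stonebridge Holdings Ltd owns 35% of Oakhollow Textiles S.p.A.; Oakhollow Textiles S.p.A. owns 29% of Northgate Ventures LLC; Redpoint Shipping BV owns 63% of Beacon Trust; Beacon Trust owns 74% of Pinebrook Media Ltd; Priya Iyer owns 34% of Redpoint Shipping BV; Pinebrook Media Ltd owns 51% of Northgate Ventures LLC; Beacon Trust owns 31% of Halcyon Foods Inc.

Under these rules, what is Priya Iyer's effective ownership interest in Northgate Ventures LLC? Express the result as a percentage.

8.770048%

By spousal attribution (R2), Priya Iyer is treated as owning Jonas Horvat's 52% interest in Highfield Capital LLC.
Chain via Redpoint Shipping BV → Beacon Trust → Pinebrook Media Ltd (R1): 34% × 63% × 74% × 51% = 8.083908% of Northgate Ventures LLC.
Chain via Highfield Capital LLC → Stonebridge Holdings Ltd → Oakhollow Textiles S.p.A. (R1): 52% × 13% × 35% × 29% = 0.68614% of Northgate Ventures LLC.
Aggregating (R3): 8.083908% + 0.68614% = 8.770048%.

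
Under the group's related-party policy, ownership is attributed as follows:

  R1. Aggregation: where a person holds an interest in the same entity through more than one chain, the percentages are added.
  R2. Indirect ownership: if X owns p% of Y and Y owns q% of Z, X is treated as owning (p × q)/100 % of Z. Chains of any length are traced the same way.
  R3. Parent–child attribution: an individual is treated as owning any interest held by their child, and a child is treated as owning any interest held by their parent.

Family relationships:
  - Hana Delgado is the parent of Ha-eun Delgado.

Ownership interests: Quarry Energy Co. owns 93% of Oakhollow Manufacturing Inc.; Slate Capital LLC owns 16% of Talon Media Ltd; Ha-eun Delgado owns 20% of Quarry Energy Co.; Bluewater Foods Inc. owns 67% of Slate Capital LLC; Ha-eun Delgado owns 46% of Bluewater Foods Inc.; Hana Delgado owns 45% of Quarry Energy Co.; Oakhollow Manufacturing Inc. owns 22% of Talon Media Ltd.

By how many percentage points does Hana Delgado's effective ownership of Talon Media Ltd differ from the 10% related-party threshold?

By parent–child attribution (R3), Hana Delgado is treated as also owning Ha-eun Delgado's interest in Quarry Energy Co, giving 45% + 20% = 65%.
By parent–child attribution (R3), Hana Delgado is treated as owning Ha-eun Delgado's 46% interest in Bluewater Foods Inc.
Chain via Quarry Energy Co. → Oakhollow Manufacturing Inc. (R2): 65% × 93% × 22% = 13.299% of Talon Media Ltd.
Chain via Bluewater Foods Inc. → Slate Capital LLC (R2): 46% × 67% × 16% = 4.9312% of Talon Media Ltd.
Aggregating (R1): 13.299% + 4.9312% = 18.2302%.
18.2302% exceeds the 10% threshold by 8.2302 percentage points.

8.2302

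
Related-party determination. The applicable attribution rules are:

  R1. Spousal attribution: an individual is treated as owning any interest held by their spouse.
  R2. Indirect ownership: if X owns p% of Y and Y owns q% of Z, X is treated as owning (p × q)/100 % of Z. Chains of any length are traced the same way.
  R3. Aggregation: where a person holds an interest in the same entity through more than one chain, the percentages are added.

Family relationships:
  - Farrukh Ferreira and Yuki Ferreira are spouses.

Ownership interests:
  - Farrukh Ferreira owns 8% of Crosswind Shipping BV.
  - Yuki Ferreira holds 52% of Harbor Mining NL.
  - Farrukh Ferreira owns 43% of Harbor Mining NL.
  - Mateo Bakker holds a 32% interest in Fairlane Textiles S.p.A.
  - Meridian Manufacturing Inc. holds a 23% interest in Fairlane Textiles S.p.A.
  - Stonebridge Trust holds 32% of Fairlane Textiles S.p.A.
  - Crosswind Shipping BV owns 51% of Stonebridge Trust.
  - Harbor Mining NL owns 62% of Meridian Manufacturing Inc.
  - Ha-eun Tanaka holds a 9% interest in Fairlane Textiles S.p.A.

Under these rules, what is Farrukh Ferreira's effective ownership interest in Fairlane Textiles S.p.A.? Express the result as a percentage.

By spousal attribution (R1), Farrukh Ferreira is treated as also owning Yuki Ferreira's interest in Harbor Mining NL, giving 43% + 52% = 95%.
Chain via Crosswind Shipping BV → Stonebridge Trust (R2): 8% × 51% × 32% = 1.3056% of Fairlane Textiles S.p.A.
Chain via Harbor Mining NL → Meridian Manufacturing Inc. (R2): 95% × 62% × 23% = 13.547% of Fairlane Textiles S.p.A.
Aggregating (R3): 1.3056% + 13.547% = 14.8526%.

14.8526%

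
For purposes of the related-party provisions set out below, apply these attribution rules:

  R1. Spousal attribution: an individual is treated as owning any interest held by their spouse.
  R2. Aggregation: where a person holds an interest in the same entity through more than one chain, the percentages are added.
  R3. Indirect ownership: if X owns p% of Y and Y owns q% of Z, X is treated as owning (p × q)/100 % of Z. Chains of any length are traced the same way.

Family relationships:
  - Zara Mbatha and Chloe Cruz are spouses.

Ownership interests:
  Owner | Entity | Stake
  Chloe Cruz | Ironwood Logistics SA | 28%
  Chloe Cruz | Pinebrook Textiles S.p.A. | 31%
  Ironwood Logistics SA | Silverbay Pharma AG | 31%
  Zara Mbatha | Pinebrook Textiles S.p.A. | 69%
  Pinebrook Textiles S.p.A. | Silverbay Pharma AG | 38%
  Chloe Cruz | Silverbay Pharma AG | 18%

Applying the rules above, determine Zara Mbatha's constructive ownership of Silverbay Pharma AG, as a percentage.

By spousal attribution (R1), Zara Mbatha is treated as also owning Chloe Cruz's interest in Pinebrook Textiles S.p.A, giving 69% + 31% = 100%.
By spousal attribution (R1), Zara Mbatha is treated as owning Chloe Cruz's 28% interest in Ironwood Logistics SA.
By spousal attribution (R1), Zara Mbatha is treated as owning Chloe Cruz's 18% interest in Silverbay Pharma AG.
Chain via Pinebrook Textiles S.p.A. (R3): 100% × 38% = 38% of Silverbay Pharma AG.
Chain via Ironwood Logistics SA (R3): 28% × 31% = 8.68% of Silverbay Pharma AG.
Direct interest in Silverbay Pharma AG: 18%.
Aggregating (R2): 38% + 8.68% + 18% = 64.68%.

64.68%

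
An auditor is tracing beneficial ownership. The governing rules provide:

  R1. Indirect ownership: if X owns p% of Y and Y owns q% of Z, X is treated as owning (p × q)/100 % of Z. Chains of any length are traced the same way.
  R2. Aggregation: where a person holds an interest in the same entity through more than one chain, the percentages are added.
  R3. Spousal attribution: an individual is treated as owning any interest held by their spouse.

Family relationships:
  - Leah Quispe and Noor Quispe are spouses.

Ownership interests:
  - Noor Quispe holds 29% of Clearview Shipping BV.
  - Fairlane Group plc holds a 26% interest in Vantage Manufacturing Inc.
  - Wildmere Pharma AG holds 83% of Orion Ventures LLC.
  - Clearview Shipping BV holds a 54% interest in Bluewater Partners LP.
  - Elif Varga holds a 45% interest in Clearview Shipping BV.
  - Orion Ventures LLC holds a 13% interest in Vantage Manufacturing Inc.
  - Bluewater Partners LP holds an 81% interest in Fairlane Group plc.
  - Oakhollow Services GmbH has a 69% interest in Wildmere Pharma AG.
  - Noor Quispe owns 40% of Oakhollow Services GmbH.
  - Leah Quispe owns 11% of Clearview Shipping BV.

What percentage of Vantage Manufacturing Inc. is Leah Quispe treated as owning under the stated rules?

7.527%

By spousal attribution (R3), Leah Quispe is treated as also owning Noor Quispe's interest in Clearview Shipping BV, giving 11% + 29% = 40%.
By spousal attribution (R3), Leah Quispe is treated as owning Noor Quispe's 40% interest in Oakhollow Services GmbH.
Chain via Clearview Shipping BV → Bluewater Partners LP → Fairlane Group plc (R1): 40% × 54% × 81% × 26% = 4.54896% of Vantage Manufacturing Inc.
Chain via Oakhollow Services GmbH → Wildmere Pharma AG → Orion Ventures LLC (R1): 40% × 69% × 83% × 13% = 2.97804% of Vantage Manufacturing Inc.
Aggregating (R2): 4.54896% + 2.97804% = 7.527%.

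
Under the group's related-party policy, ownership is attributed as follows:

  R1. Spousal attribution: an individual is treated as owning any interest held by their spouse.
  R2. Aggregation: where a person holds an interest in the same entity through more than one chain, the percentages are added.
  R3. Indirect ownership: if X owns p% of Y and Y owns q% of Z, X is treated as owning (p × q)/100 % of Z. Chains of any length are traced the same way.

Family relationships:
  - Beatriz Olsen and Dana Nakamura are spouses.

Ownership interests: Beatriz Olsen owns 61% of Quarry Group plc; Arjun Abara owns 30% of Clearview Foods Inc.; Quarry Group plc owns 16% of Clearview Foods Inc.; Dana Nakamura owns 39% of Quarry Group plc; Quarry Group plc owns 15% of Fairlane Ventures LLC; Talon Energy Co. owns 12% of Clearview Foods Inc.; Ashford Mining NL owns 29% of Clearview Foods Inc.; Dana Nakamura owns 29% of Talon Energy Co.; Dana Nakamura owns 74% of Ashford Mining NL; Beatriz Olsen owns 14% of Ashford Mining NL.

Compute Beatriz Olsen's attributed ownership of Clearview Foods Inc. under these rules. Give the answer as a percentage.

45%

By spousal attribution (R1), Beatriz Olsen is treated as also owning Dana Nakamura's interest in Ashford Mining NL, giving 14% + 74% = 88%.
By spousal attribution (R1), Beatriz Olsen is treated as also owning Dana Nakamura's interest in Quarry Group plc, giving 61% + 39% = 100%.
By spousal attribution (R1), Beatriz Olsen is treated as owning Dana Nakamura's 29% interest in Talon Energy Co.
Chain via Ashford Mining NL (R3): 88% × 29% = 25.52% of Clearview Foods Inc.
Chain via Quarry Group plc (R3): 100% × 16% = 16% of Clearview Foods Inc.
Chain via Talon Energy Co. (R3): 29% × 12% = 3.48% of Clearview Foods Inc.
Aggregating (R2): 25.52% + 16% + 3.48% = 45%.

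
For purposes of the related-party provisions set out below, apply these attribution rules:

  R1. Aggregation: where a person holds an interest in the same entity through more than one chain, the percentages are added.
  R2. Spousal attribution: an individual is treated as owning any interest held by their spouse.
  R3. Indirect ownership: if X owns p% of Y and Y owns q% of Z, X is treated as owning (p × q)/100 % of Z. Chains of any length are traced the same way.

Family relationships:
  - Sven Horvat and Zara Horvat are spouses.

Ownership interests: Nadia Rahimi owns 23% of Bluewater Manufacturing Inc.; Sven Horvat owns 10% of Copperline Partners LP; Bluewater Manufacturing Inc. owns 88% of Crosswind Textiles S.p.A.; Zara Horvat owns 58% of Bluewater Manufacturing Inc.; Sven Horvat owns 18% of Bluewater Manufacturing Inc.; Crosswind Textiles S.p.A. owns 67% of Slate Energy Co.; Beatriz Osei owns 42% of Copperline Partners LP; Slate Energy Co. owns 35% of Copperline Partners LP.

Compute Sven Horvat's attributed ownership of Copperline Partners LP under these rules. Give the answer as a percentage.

25.68336%

By spousal attribution (R2), Sven Horvat is treated as also owning Zara Horvat's interest in Bluewater Manufacturing Inc, giving 18% + 58% = 76%.
Chain via Bluewater Manufacturing Inc. → Crosswind Textiles S.p.A. → Slate Energy Co. (R3): 76% × 88% × 67% × 35% = 15.68336% of Copperline Partners LP.
Direct interest in Copperline Partners LP: 10%.
Aggregating (R1): 15.68336% + 10% = 25.68336%.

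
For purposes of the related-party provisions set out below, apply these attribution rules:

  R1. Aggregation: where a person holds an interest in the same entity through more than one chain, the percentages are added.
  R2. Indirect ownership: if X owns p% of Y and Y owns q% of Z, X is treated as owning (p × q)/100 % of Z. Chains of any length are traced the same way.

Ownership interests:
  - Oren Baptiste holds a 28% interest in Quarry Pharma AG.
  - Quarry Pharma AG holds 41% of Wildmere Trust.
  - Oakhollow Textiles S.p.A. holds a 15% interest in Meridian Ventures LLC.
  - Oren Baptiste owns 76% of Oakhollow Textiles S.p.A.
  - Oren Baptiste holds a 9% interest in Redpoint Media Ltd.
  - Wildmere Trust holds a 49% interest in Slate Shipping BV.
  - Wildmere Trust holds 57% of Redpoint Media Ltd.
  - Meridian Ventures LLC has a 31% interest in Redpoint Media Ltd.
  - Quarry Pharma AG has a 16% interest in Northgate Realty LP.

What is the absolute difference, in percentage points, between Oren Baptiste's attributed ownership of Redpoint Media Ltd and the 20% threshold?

Chain via Quarry Pharma AG → Wildmere Trust (R2): 28% × 41% × 57% = 6.5436% of Redpoint Media Ltd.
Chain via Oakhollow Textiles S.p.A. → Meridian Ventures LLC (R2): 76% × 15% × 31% = 3.534% of Redpoint Media Ltd.
Direct interest in Redpoint Media Ltd: 9%.
Aggregating (R1): 6.5436% + 3.534% + 9% = 19.0776%.
19.0776% falls short of the 20% threshold by 0.9224 percentage points.

0.9224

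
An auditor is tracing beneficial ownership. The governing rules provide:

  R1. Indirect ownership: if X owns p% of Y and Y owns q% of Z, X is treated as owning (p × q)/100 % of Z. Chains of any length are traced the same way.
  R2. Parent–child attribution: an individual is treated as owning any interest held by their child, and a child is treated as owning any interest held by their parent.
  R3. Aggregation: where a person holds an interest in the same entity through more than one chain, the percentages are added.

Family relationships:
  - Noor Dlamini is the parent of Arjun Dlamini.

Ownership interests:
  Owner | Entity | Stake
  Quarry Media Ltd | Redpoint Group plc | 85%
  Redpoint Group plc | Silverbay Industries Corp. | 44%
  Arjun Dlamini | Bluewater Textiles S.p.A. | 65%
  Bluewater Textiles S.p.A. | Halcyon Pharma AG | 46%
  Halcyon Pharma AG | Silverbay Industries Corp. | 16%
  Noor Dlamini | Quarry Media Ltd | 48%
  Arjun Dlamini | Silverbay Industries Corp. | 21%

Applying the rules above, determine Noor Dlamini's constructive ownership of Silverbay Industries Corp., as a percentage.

By parent–child attribution (R2), Noor Dlamini is treated as owning Arjun Dlamini's 65% interest in Bluewater Textiles S.p.A.
By parent–child attribution (R2), Noor Dlamini is treated as owning Arjun Dlamini's 21% interest in Silverbay Industries Corp.
Chain via Quarry Media Ltd → Redpoint Group plc (R1): 48% × 85% × 44% = 17.952% of Silverbay Industries Corp.
Chain via Bluewater Textiles S.p.A. → Halcyon Pharma AG (R1): 65% × 46% × 16% = 4.784% of Silverbay Industries Corp.
Direct interest in Silverbay Industries Corp: 21%.
Aggregating (R3): 17.952% + 4.784% + 21% = 43.736%.

43.736%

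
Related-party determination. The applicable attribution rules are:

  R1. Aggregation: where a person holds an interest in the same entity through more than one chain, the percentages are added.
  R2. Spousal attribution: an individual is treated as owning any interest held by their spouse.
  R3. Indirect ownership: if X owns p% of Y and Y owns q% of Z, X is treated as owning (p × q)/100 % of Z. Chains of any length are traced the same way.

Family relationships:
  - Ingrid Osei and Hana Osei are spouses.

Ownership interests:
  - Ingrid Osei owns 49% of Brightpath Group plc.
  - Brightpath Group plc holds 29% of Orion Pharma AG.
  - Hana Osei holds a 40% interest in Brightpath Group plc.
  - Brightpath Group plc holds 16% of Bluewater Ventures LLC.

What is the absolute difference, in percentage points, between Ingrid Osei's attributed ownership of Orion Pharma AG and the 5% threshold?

20.81

By spousal attribution (R2), Ingrid Osei is treated as also owning Hana Osei's interest in Brightpath Group plc, giving 49% + 40% = 89%.
Chain via Brightpath Group plc (R3): 89% × 29% = 25.81% of Orion Pharma AG.
25.81% exceeds the 5% threshold by 20.81 percentage points.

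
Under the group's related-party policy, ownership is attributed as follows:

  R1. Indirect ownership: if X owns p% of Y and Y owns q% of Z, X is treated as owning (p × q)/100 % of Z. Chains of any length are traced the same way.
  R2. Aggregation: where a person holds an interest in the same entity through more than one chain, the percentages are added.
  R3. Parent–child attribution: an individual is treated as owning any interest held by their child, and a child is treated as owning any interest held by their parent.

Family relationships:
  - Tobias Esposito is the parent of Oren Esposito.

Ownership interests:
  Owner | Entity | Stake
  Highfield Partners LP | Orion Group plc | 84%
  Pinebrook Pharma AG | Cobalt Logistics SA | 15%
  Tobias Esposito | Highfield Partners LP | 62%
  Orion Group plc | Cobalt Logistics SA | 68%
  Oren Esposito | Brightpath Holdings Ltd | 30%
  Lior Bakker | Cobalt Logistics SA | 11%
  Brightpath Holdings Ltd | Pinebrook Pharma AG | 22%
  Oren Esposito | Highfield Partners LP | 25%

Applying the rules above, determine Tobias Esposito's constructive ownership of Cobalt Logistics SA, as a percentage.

By parent–child attribution (R3), Tobias Esposito is treated as also owning Oren Esposito's interest in Highfield Partners LP, giving 62% + 25% = 87%.
By parent–child attribution (R3), Tobias Esposito is treated as owning Oren Esposito's 30% interest in Brightpath Holdings Ltd.
Chain via Highfield Partners LP → Orion Group plc (R1): 87% × 84% × 68% = 49.6944% of Cobalt Logistics SA.
Chain via Brightpath Holdings Ltd → Pinebrook Pharma AG (R1): 30% × 22% × 15% = 0.99% of Cobalt Logistics SA.
Aggregating (R2): 49.6944% + 0.99% = 50.6844%.

50.6844%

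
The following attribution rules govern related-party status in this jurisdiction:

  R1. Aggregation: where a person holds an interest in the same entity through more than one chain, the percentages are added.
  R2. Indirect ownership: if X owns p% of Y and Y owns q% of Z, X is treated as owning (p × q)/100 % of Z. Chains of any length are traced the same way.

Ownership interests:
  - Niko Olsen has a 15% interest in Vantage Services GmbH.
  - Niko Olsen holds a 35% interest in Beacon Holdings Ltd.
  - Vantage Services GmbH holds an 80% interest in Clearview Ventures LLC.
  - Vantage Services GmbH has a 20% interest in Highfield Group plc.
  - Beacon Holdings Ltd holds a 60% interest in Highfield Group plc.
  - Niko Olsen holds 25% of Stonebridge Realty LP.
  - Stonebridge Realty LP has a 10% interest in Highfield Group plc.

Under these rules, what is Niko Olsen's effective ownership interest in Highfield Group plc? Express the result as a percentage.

26.5%

Chain via Vantage Services GmbH (R2): 15% × 20% = 3% of Highfield Group plc.
Chain via Stonebridge Realty LP (R2): 25% × 10% = 2.5% of Highfield Group plc.
Chain via Beacon Holdings Ltd (R2): 35% × 60% = 21% of Highfield Group plc.
Aggregating (R1): 3% + 2.5% + 21% = 26.5%.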